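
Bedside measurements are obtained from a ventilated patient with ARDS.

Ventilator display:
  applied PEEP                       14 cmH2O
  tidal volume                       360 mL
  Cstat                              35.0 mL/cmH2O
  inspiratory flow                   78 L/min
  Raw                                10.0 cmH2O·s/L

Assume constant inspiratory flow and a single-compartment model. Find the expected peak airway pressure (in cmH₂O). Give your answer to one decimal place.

Flow: 78 L/min ÷ 60 = 1.3 L/s.
Equation of motion (constant flow): PIP = Vt/C + R·V̇ + PEEP.
PIP = 360/35.0 + 10.0×1.3 + 14 = 10.286 + 13.0 + 14 = 37.286 cmH2O.

37.3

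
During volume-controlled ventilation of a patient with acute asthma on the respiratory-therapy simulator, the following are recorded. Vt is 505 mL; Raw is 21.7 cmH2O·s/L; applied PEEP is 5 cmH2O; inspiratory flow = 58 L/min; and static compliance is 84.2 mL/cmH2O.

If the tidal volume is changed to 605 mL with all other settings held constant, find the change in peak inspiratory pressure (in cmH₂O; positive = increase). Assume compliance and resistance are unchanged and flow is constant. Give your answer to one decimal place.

PIP = Vt/C + R·V̇ + PEEP (constant-flow equation of motion).
Only the elastic term changes: ΔPIP = ΔVt / C = (605 − 505) / 84.2 = 1.188 cmH2O.

1.2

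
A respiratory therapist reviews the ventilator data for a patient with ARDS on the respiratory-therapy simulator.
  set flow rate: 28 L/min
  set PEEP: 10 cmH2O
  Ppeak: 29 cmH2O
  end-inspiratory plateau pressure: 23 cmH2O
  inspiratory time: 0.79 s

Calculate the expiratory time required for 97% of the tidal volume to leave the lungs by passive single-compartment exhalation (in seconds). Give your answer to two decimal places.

1.28

Flow: 28 L/min ÷ 60 = 0.4667 L/s.
Vt = flow × Ti = 0.4667 L/s × 0.79 s × 1000 mL/L = 368.69 mL.
R = (PIP − Pplat)/V̇ = (29 − 23) / 0.4667 = 6.0/0.4667 = 12.856 cmH2O·s/L.
C = Vt/(Pplat − PEEP) = 368.69 / (23 − 10) = 368.69/13.0 = 28.361 mL/cmH2O.
τ = R × C = 12.856 × 0.02836 L/cmH2O = 0.3646 s.
t = −τ·ln(1 − 0.97) = −0.3646·ln(0.03) = 1.278 s.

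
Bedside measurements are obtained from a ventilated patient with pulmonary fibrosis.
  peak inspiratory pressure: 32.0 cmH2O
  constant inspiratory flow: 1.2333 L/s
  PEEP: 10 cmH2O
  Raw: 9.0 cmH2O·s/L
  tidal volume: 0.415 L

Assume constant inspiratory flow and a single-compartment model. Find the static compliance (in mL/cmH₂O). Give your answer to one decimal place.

38.1

Equation of motion (constant flow): PIP = Vt/C + R·V̇ + PEEP.
Vt/C = PIP − R·V̇ − PEEP = 32.0 − 9.0×1.2333 − 10 = 32.0 − 11.1 − 10 = 10.9 cmH2O.
C = Vt / 10.9 = 415 / 10.9 = 38.073 mL/cmH2O.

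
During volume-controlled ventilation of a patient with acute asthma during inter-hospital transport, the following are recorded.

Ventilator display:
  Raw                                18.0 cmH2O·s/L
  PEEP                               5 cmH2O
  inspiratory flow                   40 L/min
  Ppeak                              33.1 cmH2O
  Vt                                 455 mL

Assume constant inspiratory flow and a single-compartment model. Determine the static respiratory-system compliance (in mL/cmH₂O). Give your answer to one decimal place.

28.3

Flow: 40 L/min ÷ 60 = 0.6667 L/s.
Equation of motion (constant flow): PIP = Vt/C + R·V̇ + PEEP.
Vt/C = PIP − R·V̇ − PEEP = 33.1 − 18.0×0.6667 − 5 = 33.1 − 12.001 − 5 = 16.099 cmH2O.
C = Vt / 16.099 = 455 / 16.099 = 28.263 mL/cmH2O.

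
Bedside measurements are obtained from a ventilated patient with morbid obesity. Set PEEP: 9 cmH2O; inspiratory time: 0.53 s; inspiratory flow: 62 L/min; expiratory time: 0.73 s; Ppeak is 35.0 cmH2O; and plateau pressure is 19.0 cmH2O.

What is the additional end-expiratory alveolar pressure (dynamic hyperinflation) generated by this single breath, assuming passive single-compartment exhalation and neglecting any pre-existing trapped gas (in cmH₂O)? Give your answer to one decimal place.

4.2

Flow: 62 L/min ÷ 60 = 1.0333 L/s.
Vt = flow × Ti = 1.0333 L/s × 0.53 s × 1000 mL/L = 547.65 mL.
R = (PIP − Pplat)/V̇ = (35.0 − 19.0) / 1.0333 = 16.0/1.0333 = 15.484 cmH2O·s/L.
C = Vt/(Pplat − PEEP) = 547.65 / (19.0 − 9) = 547.65/10.0 = 54.765 mL/cmH2O.
τ = R × C = 15.484 × 0.05477 L/cmH2O = 0.8481 s.
Fraction remaining = e^(−Te/τ) = e^(−0.73/0.8481) = 0.4228; trapped volume = 547.65 × 0.4228 = 231.55 mL.
Additional alveolar pressure from trapping ≈ V_trapped / C = 231.55 / 54.765 = 4.228 cmH2O.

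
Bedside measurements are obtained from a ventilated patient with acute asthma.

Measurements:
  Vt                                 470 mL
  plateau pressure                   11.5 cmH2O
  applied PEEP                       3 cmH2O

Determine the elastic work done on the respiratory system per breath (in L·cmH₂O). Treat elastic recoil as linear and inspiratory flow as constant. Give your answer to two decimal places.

2.00

Elastic work ≈ ½ × (Pplat − PEEP) × Vt = 0.5 × (11.5 − 3) × 0.470 L = 0.5 × 8.5 × 0.470 = 1.998 L·cmH2O.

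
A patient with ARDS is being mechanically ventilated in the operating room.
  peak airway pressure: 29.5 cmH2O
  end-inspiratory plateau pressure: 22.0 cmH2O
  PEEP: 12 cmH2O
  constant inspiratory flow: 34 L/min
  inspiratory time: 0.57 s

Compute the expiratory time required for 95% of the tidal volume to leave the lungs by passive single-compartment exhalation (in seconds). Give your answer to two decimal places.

1.28

Flow: 34 L/min ÷ 60 = 0.5667 L/s.
Vt = flow × Ti = 0.5667 L/s × 0.57 s × 1000 mL/L = 323.02 mL.
R = (PIP − Pplat)/V̇ = (29.5 − 22.0) / 0.5667 = 7.5/0.5667 = 13.235 cmH2O·s/L.
C = Vt/(Pplat − PEEP) = 323.02 / (22.0 − 12) = 323.02/10.0 = 32.302 mL/cmH2O.
τ = R × C = 13.235 × 0.0323 L/cmH2O = 0.4275 s.
t = −τ·ln(1 − 0.95) = −0.4275·ln(0.05) = 1.281 s.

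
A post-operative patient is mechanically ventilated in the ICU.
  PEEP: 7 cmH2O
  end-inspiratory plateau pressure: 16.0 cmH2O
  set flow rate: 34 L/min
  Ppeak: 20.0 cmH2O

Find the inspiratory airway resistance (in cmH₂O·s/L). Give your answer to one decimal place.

Flow: 34 L/min ÷ 60 = 0.5667 L/s.
Raw = (PIP − Pplat) / flow = (20.0 − 16.0) / 0.5667 = 4.0 / 0.5667 = 7.058 cmH2O·s/L.

7.1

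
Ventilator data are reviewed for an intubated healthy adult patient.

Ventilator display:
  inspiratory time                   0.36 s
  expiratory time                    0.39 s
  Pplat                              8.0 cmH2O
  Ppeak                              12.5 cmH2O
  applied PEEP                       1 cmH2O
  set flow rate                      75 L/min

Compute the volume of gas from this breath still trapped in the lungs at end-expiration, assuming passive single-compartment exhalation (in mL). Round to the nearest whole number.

Flow: 75 L/min ÷ 60 = 1.25 L/s.
Vt = flow × Ti = 1.25 L/s × 0.36 s × 1000 mL/L = 450.0 mL.
R = (PIP − Pplat)/V̇ = (12.5 − 8.0) / 1.25 = 4.5/1.25 = 3.6 cmH2O·s/L.
C = Vt/(Pplat − PEEP) = 450.0 / (8.0 − 1) = 450.0/7.0 = 64.286 mL/cmH2O.
τ = R × C = 3.6 × 0.06429 L/cmH2O = 0.2314 s.
Fraction remaining = e^(−Te/τ) = e^(−0.39/0.2314) = 0.1854.
Trapped volume = 450.0 × 0.1854 = 83.43 mL.

83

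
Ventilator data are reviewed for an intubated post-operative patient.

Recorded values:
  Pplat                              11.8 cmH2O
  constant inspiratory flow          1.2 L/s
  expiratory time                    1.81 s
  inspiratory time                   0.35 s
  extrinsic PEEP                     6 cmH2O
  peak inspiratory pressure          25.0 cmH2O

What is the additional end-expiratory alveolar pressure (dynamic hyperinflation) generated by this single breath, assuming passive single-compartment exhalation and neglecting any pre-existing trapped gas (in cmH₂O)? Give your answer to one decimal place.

Vt = flow × Ti = 1.2 L/s × 0.35 s × 1000 mL/L = 420.0 mL.
R = (PIP − Pplat)/V̇ = (25.0 − 11.8) / 1.2 = 13.2/1.2 = 11.0 cmH2O·s/L.
C = Vt/(Pplat − PEEP) = 420.0 / (11.8 − 6) = 420.0/5.8 = 72.414 mL/cmH2O.
τ = R × C = 11.0 × 0.07241 L/cmH2O = 0.7965 s.
Fraction remaining = e^(−Te/τ) = e^(−1.81/0.7965) = 0.1031; trapped volume = 420.0 × 0.1031 = 43.302 mL.
Additional alveolar pressure from trapping ≈ V_trapped / C = 43.302 / 72.414 = 0.598 cmH2O.

0.6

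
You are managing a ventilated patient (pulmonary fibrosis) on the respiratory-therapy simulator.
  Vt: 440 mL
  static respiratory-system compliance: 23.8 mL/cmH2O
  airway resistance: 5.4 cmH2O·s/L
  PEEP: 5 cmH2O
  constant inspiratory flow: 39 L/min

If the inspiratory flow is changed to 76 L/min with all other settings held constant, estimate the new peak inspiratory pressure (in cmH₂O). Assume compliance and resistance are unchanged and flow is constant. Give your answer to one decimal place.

30.3

Flow: 39 L/min ÷ 60 = 0.65 L/s.
New flow: 76 L/min ÷ 60 = 1.2667 L/s.
PIP = Vt/C + R·V̇ + PEEP (constant-flow equation of motion).
Only the resistive term changes: ΔPIP = R × ΔV̇ = 5.4 × (1.2667 − 0.65) = 5.4 × 0.6167 = 3.33 cmH2O.
Original PIP = 440/23.8 + 5.4×0.65 + 5 = 26.997 cmH2O; new PIP = 26.997 + (3.33) = 30.327 cmH2O.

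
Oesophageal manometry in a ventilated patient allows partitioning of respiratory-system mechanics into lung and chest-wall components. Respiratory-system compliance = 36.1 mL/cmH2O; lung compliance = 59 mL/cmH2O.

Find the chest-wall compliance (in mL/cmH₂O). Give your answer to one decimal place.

93.0

1/Ccw = 1/Crs − 1/CL.
1/Ccw = 1/36.1 − 1/59 = 0.01075.
Ccw = 93.023 mL/cmH2O.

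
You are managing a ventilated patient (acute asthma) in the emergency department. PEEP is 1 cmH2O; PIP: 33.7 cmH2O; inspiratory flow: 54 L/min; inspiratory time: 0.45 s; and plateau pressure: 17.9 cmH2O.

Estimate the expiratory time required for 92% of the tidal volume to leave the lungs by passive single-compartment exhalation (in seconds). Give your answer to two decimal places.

1.06

Flow: 54 L/min ÷ 60 = 0.9 L/s.
Vt = flow × Ti = 0.9 L/s × 0.45 s × 1000 mL/L = 405.0 mL.
R = (PIP − Pplat)/V̇ = (33.7 − 17.9) / 0.9 = 15.8/0.9 = 17.556 cmH2O·s/L.
C = Vt/(Pplat − PEEP) = 405.0 / (17.9 − 1) = 405.0/16.9 = 23.964 mL/cmH2O.
τ = R × C = 17.556 × 0.02396 L/cmH2O = 0.4206 s.
t = −τ·ln(1 − 0.92) = −0.4206·ln(0.08) = 1.062 s.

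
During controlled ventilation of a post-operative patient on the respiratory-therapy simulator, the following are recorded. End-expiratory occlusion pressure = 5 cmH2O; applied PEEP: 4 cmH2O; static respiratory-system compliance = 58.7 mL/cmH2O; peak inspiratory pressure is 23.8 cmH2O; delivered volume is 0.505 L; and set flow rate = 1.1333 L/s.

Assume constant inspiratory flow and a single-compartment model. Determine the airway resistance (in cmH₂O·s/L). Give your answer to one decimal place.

9.0

Total PEEP = 5 cmH2O (set 4 + intrinsic 1); this is the baseline alveolar pressure.
Equation of motion (constant flow): PIP = Vt/C + R·V̇ + PEEP.
R·V̇ = PIP − Vt/C − PEEP = 23.8 − 505/58.7 − 5 = 23.8 − 8.603 − 5 = 10.197 cmH2O.
R = 10.197 / 1.1333 = 8.998 cmH2O·s/L.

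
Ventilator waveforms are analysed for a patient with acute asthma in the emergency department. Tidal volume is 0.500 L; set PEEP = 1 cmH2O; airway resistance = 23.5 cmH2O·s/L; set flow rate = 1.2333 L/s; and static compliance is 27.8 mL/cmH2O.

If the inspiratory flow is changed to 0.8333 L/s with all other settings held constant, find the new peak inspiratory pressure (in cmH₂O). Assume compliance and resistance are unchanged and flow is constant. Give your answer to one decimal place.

38.6

PIP = Vt/C + R·V̇ + PEEP (constant-flow equation of motion).
Only the resistive term changes: ΔPIP = R × ΔV̇ = 23.5 × (0.8333 − 1.2333) = 23.5 × -0.4 = -9.4 cmH2O.
Original PIP = 500/27.8 + 23.5×1.2333 + 1 = 47.968 cmH2O; new PIP = 47.968 + (-9.4) = 38.568 cmH2O.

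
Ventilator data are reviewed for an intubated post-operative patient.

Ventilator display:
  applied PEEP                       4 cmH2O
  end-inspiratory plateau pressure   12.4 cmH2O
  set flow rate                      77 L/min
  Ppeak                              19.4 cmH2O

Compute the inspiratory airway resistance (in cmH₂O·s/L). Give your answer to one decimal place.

Flow: 77 L/min ÷ 60 = 1.2833 L/s.
Raw = (PIP − Pplat) / flow = (19.4 − 12.4) / 1.2833 = 7.0 / 1.2833 = 5.455 cmH2O·s/L.

5.5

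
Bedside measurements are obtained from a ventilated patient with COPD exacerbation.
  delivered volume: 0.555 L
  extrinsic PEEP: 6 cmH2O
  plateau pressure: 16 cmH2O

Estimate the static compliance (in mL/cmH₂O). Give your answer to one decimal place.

55.5

Cstat = Vt / (Pplat − PEEP) = 555 / (16 − 6) = 555 / 10.0 = 55.5 mL/cmH2O.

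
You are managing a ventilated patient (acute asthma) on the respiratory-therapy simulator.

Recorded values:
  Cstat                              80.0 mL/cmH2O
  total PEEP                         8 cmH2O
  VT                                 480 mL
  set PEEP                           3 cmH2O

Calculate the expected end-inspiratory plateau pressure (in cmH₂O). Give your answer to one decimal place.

14.0

End-expiratory occlusion gives total PEEP = 8 cmH2O (intrinsic PEEP = 8 − 3 = 5). Use total PEEP for the elastic gradient.
Pplat = PEEPtotal + Vt / Cstat = 8 + 480 / 80.0 = 8 + 6.0 = 14.0 cmH2O.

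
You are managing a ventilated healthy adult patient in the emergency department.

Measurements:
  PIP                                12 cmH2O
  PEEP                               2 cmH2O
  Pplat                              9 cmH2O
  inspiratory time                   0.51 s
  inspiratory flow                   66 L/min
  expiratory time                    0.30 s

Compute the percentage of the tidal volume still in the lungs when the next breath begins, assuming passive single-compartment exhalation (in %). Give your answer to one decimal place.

25.3

Flow: 66 L/min ÷ 60 = 1.1 L/s.
Vt = flow × Ti = 1.1 L/s × 0.51 s × 1000 mL/L = 561.0 mL.
R = (PIP − Pplat)/V̇ = (12 − 9) / 1.1 = 3.0/1.1 = 2.727 cmH2O·s/L.
C = Vt/(Pplat − PEEP) = 561.0 / (9 − 2) = 561.0/7.0 = 80.143 mL/cmH2O.
τ = R × C = 2.727 × 0.08014 L/cmH2O = 0.2185 s.
Fraction remaining at end-expiration = e^(−Te/τ) = e^(−0.30/0.2185) = 0.2533 → 25.33%.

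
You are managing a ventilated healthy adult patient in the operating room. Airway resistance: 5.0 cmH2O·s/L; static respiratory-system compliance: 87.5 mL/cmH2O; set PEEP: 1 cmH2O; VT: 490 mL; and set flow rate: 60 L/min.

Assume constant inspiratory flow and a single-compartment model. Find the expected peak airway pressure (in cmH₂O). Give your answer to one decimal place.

Flow: 60 L/min ÷ 60 = 1 L/s.
Equation of motion (constant flow): PIP = Vt/C + R·V̇ + PEEP.
PIP = 490/87.5 + 5.0×1 + 1 = 5.6 + 5.0 + 1 = 11.6 cmH2O.

11.6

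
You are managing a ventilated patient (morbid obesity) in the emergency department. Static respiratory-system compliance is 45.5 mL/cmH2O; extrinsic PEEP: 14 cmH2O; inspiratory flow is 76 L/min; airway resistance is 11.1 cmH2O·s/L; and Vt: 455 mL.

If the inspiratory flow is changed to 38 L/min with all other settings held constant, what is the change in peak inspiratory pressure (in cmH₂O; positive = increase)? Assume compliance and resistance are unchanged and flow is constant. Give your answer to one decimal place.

Flow: 76 L/min ÷ 60 = 1.2667 L/s.
New flow: 38 L/min ÷ 60 = 0.6333 L/s.
PIP = Vt/C + R·V̇ + PEEP (constant-flow equation of motion).
Only the resistive term changes: ΔPIP = R × ΔV̇ = 11.1 × (0.6333 − 1.2667) = 11.1 × -0.6334 = -7.031 cmH2O.

-7.0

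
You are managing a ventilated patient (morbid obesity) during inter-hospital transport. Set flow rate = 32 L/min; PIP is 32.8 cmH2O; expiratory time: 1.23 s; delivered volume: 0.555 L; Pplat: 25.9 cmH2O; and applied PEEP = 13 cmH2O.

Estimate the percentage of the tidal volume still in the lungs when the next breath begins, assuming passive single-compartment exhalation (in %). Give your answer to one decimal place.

Flow: 32 L/min ÷ 60 = 0.5333 L/s.
R = (PIP − Pplat)/V̇ = (32.8 − 25.9) / 0.5333 = 6.9/0.5333 = 12.938 cmH2O·s/L.
C = Vt/(Pplat − PEEP) = 555.0 / (25.9 − 13) = 555.0/12.9 = 43.023 mL/cmH2O.
τ = R × C = 12.938 × 0.04302 L/cmH2O = 0.5566 s.
Fraction remaining at end-expiration = e^(−Te/τ) = e^(−1.23/0.5566) = 0.1097 → 10.97%.

11.0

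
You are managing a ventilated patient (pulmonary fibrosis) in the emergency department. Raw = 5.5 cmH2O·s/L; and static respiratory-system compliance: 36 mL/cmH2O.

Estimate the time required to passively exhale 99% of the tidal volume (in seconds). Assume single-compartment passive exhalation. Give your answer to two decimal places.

0.91

τ = R × C = 5.5 × 36 mL/cmH2O = 5.5 × 0.036 L/cmH2O = 0.198 s.
Exhaled fraction f = 1 − e^(−t/τ) → t = −τ·ln(1 − f) = −0.198·ln(0.01) = 0.9118 s.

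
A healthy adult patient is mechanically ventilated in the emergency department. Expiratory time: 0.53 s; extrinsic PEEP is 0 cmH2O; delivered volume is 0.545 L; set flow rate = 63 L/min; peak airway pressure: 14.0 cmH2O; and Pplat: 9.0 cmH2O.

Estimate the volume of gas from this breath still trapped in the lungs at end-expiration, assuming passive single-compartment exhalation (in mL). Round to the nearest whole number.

Flow: 63 L/min ÷ 60 = 1.05 L/s.
R = (PIP − Pplat)/V̇ = (14.0 − 9.0) / 1.05 = 5.0/1.05 = 4.762 cmH2O·s/L.
C = Vt/(Pplat − PEEP) = 545.0 / (9.0 − 0) = 545.0/9.0 = 60.556 mL/cmH2O.
τ = R × C = 4.762 × 0.06056 L/cmH2O = 0.2884 s.
Fraction remaining = e^(−Te/τ) = e^(−0.53/0.2884) = 0.1592.
Trapped volume = 545.0 × 0.1592 = 86.764 mL.

87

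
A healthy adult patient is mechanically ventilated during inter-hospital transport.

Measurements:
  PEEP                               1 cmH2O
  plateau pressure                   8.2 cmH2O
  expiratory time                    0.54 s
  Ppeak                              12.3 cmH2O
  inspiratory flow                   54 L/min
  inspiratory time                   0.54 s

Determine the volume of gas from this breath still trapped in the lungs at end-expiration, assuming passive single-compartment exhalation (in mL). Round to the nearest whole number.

Flow: 54 L/min ÷ 60 = 0.9 L/s.
Vt = flow × Ti = 0.9 L/s × 0.54 s × 1000 mL/L = 486.0 mL.
R = (PIP − Pplat)/V̇ = (12.3 − 8.2) / 0.9 = 4.1/0.9 = 4.556 cmH2O·s/L.
C = Vt/(Pplat − PEEP) = 486.0 / (8.2 − 1) = 486.0/7.2 = 67.5 mL/cmH2O.
τ = R × C = 4.556 × 0.0675 L/cmH2O = 0.3075 s.
Fraction remaining = e^(−Te/τ) = e^(−0.54/0.3075) = 0.1727.
Trapped volume = 486.0 × 0.1727 = 83.932 mL.

84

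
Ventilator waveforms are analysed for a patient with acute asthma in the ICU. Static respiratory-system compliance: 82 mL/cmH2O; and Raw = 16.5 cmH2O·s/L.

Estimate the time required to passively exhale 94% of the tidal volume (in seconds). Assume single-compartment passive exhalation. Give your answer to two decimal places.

3.81

τ = R × C = 16.5 × 82 mL/cmH2O = 16.5 × 0.082 L/cmH2O = 1.353 s.
Exhaled fraction f = 1 − e^(−t/τ) → t = −τ·ln(1 − f) = −1.353·ln(0.06) = 3.807 s.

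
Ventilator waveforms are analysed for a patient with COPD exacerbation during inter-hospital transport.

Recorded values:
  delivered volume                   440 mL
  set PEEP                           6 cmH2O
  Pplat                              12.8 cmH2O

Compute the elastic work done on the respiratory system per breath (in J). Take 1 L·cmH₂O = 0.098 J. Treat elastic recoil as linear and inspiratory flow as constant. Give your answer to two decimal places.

Elastic work ≈ ½ × (Pplat − PEEP) × Vt = 0.5 × (12.8 − 6) × 0.440 L = 0.5 × 6.8 × 0.440 = 1.496 L·cmH2O.
× 0.098 J/(L·cmH2O) → 0.1466 J.

0.15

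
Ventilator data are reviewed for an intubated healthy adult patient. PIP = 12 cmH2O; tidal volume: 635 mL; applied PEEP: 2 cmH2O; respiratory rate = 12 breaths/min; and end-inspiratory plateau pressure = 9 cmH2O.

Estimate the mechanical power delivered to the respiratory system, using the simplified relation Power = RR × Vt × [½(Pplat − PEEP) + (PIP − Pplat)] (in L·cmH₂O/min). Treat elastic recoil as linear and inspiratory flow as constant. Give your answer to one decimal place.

Per-breath work = Vt × [½(Pplat−PEEP) + (PIP−Pplat)] = 0.635 × [0.5×7.0 + 3.0] = 0.635 × 6.5 = 4.128 L·cmH2O.
Power = 12 × 4.128 = 49.536 L·cmH2O/min.

49.5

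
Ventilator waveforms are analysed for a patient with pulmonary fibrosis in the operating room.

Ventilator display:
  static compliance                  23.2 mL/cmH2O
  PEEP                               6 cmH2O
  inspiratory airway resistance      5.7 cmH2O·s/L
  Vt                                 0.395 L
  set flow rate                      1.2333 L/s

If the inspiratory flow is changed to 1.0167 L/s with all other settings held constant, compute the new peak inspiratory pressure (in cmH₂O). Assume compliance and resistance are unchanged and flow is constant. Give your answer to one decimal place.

PIP = Vt/C + R·V̇ + PEEP (constant-flow equation of motion).
Only the resistive term changes: ΔPIP = R × ΔV̇ = 5.7 × (1.0167 − 1.2333) = 5.7 × -0.2166 = -1.235 cmH2O.
Original PIP = 395/23.2 + 5.7×1.2333 + 6 = 30.056 cmH2O; new PIP = 30.056 + (-1.235) = 28.821 cmH2O.

28.8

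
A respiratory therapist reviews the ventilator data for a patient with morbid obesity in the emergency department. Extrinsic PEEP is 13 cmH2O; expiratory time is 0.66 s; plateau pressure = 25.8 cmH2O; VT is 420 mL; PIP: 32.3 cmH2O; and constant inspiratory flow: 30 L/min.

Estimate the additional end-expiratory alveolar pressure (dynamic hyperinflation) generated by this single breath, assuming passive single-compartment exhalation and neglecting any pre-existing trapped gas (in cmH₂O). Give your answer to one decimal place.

2.7

Flow: 30 L/min ÷ 60 = 0.5 L/s.
R = (PIP − Pplat)/V̇ = (32.3 − 25.8) / 0.5 = 6.5/0.5 = 13.0 cmH2O·s/L.
C = Vt/(Pplat − PEEP) = 420.0 / (25.8 − 13) = 420.0/12.8 = 32.813 mL/cmH2O.
τ = R × C = 13.0 × 0.03281 L/cmH2O = 0.4265 s.
Fraction remaining = e^(−Te/τ) = e^(−0.66/0.4265) = 0.2128; trapped volume = 420.0 × 0.2128 = 89.376 mL.
Additional alveolar pressure from trapping ≈ V_trapped / C = 89.376 / 32.813 = 2.724 cmH2O.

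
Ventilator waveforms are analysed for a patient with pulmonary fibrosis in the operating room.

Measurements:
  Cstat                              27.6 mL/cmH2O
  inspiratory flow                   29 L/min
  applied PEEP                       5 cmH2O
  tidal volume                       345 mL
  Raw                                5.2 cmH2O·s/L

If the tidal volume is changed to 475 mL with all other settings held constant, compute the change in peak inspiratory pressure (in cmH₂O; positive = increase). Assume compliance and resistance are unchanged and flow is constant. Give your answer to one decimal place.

4.7

PIP = Vt/C + R·V̇ + PEEP (constant-flow equation of motion).
Only the elastic term changes: ΔPIP = ΔVt / C = (475 − 345) / 27.6 = 4.71 cmH2O.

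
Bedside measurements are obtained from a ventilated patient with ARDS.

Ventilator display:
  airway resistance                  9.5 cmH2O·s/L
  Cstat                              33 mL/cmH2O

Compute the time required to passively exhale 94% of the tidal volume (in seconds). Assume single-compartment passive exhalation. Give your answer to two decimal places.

0.88

τ = R × C = 9.5 × 33 mL/cmH2O = 9.5 × 0.033 L/cmH2O = 0.3135 s.
Exhaled fraction f = 1 − e^(−t/τ) → t = −τ·ln(1 − f) = −0.3135·ln(0.06) = 0.882 s.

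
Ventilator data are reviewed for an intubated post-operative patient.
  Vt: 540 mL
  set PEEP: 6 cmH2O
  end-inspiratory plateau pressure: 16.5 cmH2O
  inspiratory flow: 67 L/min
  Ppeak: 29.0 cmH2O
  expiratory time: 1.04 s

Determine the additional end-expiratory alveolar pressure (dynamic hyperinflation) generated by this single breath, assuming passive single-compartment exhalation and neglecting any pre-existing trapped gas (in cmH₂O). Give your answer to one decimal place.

1.7

Flow: 67 L/min ÷ 60 = 1.1167 L/s.
R = (PIP − Pplat)/V̇ = (29.0 − 16.5) / 1.1167 = 12.5/1.1167 = 11.194 cmH2O·s/L.
C = Vt/(Pplat − PEEP) = 540.0 / (16.5 − 6) = 540.0/10.5 = 51.429 mL/cmH2O.
τ = R × C = 11.194 × 0.05143 L/cmH2O = 0.5757 s.
Fraction remaining = e^(−Te/τ) = e^(−1.04/0.5757) = 0.1642; trapped volume = 540.0 × 0.1642 = 88.668 mL.
Additional alveolar pressure from trapping ≈ V_trapped / C = 88.668 / 51.429 = 1.724 cmH2O.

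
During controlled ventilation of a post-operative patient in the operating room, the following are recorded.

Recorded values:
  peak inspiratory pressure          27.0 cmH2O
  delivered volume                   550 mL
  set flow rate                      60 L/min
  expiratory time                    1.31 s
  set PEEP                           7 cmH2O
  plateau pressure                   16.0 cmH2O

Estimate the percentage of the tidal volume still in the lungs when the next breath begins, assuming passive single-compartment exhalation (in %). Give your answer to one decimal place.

Flow: 60 L/min ÷ 60 = 1 L/s.
R = (PIP − Pplat)/V̇ = (27.0 − 16.0) / 1 = 11.0/1 = 11.0 cmH2O·s/L.
C = Vt/(Pplat − PEEP) = 550.0 / (16.0 − 7) = 550.0/9.0 = 61.111 mL/cmH2O.
τ = R × C = 11.0 × 0.06111 L/cmH2O = 0.6722 s.
Fraction remaining at end-expiration = e^(−Te/τ) = e^(−1.31/0.6722) = 0.1424 → 14.24%.

14.2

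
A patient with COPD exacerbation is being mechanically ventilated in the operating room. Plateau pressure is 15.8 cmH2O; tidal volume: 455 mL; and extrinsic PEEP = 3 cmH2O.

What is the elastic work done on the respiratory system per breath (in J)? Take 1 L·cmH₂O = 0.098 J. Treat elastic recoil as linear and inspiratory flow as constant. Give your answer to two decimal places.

Elastic work ≈ ½ × (Pplat − PEEP) × Vt = 0.5 × (15.8 − 3) × 0.455 L = 0.5 × 12.8 × 0.455 = 2.912 L·cmH2O.
× 0.098 J/(L·cmH2O) → 0.2854 J.

0.29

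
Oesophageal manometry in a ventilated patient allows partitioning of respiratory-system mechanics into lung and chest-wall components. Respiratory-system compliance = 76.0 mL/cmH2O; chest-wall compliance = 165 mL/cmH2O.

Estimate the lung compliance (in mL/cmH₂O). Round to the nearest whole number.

1/CL = 1/Crs − 1/Ccw.
1/CL = 1/76.0 − 1/165 = 0.007097.
CL = 140.9 mL/cmH2O.

141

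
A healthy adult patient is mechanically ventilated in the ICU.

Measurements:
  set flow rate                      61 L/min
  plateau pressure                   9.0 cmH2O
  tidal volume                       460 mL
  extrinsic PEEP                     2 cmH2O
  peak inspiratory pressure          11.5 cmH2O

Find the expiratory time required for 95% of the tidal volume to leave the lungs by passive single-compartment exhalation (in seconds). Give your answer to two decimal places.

Flow: 61 L/min ÷ 60 = 1.0167 L/s.
R = (PIP − Pplat)/V̇ = (11.5 − 9.0) / 1.0167 = 2.5/1.0167 = 2.459 cmH2O·s/L.
C = Vt/(Pplat − PEEP) = 460.0 / (9.0 − 2) = 460.0/7.0 = 65.714 mL/cmH2O.
τ = R × C = 2.459 × 0.06571 L/cmH2O = 0.1616 s.
t = −τ·ln(1 − 0.95) = −0.1616·ln(0.05) = 0.4841 s.

0.48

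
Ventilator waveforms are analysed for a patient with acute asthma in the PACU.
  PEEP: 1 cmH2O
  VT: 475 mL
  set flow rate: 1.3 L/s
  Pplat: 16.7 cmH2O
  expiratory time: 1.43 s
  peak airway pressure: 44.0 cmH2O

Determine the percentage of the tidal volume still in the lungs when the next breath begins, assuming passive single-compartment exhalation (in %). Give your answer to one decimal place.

R = (PIP − Pplat)/V̇ = (44.0 − 16.7) / 1.3 = 27.3/1.3 = 21.0 cmH2O·s/L.
C = Vt/(Pplat − PEEP) = 475.0 / (16.7 − 1) = 475.0/15.7 = 30.255 mL/cmH2O.
τ = R × C = 21.0 × 0.03026 L/cmH2O = 0.6355 s.
Fraction remaining at end-expiration = e^(−Te/τ) = e^(−1.43/0.6355) = 0.1054 → 10.54%.

10.5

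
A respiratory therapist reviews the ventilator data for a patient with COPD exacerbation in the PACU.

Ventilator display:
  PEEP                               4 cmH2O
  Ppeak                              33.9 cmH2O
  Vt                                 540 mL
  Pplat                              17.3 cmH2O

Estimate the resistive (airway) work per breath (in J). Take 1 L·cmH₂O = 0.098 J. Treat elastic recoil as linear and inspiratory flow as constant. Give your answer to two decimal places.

With constant inspiratory flow the resistive pressure is constant at PIP − Pplat = 33.9 − 17.3 = 16.6 cmH2O, so resistive work = 16.6 × 0.540 = 8.964 L·cmH2O.
× 0.098 J/(L·cmH2O) → 0.8785 J.

0.88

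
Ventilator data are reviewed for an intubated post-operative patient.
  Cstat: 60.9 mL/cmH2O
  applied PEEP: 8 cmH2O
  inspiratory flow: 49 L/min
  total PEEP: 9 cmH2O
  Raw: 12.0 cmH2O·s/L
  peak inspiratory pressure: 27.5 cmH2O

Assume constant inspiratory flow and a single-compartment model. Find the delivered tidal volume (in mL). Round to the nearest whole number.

Flow: 49 L/min ÷ 60 = 0.8167 L/s.
Total PEEP = 9 cmH2O (set 8 + intrinsic 1); this is the baseline alveolar pressure.
Equation of motion (constant flow): PIP = Vt/C + R·V̇ + PEEP.
Vt/C = PIP − R·V̇ − PEEP = 27.5 − 9.8 − 9 = 8.7 cmH2O.
Vt = C × 8.7 = 60.9 × 8.7 = 529.83 mL.

530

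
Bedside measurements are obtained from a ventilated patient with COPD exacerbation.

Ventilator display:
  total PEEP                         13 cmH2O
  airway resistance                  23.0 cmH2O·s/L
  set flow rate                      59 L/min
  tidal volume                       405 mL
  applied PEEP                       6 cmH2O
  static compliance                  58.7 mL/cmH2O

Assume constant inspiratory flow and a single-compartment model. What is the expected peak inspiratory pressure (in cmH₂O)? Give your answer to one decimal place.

42.5

Flow: 59 L/min ÷ 60 = 0.9833 L/s.
Total PEEP = 13 cmH2O (set 6 + intrinsic 7); this is the baseline alveolar pressure.
Equation of motion (constant flow): PIP = Vt/C + R·V̇ + PEEP.
PIP = 405/58.7 + 23.0×0.9833 + 13 = 6.899 + 22.616 + 13 = 42.515 cmH2O.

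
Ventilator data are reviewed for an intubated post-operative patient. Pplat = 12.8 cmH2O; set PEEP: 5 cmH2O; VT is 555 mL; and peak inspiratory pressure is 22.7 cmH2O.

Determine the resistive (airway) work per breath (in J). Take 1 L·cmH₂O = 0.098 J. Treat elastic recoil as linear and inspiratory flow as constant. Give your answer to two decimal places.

0.54

With constant inspiratory flow the resistive pressure is constant at PIP − Pplat = 22.7 − 12.8 = 9.9 cmH2O, so resistive work = 9.9 × 0.555 = 5.495 L·cmH2O.
× 0.098 J/(L·cmH2O) → 0.5385 J.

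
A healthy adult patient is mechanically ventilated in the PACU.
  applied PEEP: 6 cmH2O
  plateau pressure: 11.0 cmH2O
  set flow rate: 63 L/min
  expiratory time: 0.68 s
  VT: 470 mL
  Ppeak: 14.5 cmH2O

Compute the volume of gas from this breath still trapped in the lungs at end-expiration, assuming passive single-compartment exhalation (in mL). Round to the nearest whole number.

54

Flow: 63 L/min ÷ 60 = 1.05 L/s.
R = (PIP − Pplat)/V̇ = (14.5 − 11.0) / 1.05 = 3.5/1.05 = 3.333 cmH2O·s/L.
C = Vt/(Pplat − PEEP) = 470.0 / (11.0 − 6) = 470.0/5.0 = 94.0 mL/cmH2O.
τ = R × C = 3.333 × 0.094 L/cmH2O = 0.3133 s.
Fraction remaining = e^(−Te/τ) = e^(−0.68/0.3133) = 0.1141.
Trapped volume = 470.0 × 0.1141 = 53.627 mL.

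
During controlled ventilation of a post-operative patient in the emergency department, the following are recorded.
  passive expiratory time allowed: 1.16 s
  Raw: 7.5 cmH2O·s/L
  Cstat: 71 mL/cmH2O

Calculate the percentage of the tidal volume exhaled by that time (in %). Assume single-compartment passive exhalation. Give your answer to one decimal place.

88.7

τ = R × C = 7.5 × 71 mL/cmH2O = 7.5 × 0.071 L/cmH2O = 0.5325 s.
Passive exhalation: V(t)/V₀ = e^(−t/τ) = e^(−1.16/0.5325) = 0.1132.
Fraction exhaled = 1 − 0.1132 = 0.8868 → 88.68%.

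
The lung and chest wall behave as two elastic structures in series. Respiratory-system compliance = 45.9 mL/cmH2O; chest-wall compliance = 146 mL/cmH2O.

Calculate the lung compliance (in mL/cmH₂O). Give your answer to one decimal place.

1/CL = 1/Crs − 1/Ccw.
1/CL = 1/45.9 − 1/146 = 0.01494.
CL = 66.934 mL/cmH2O.

66.9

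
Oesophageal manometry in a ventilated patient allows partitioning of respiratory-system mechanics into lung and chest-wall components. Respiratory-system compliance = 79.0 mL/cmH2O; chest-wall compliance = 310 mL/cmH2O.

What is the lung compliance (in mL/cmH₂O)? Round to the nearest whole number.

106

1/CL = 1/Crs − 1/Ccw.
1/CL = 1/79.0 − 1/310 = 0.009432.
CL = 106.02 mL/cmH2O.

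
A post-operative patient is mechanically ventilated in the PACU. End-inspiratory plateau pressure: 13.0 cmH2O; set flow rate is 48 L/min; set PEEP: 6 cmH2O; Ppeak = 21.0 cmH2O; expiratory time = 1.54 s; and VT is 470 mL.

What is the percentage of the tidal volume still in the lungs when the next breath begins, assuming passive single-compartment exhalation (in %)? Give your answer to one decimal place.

Flow: 48 L/min ÷ 60 = 0.8 L/s.
R = (PIP − Pplat)/V̇ = (21.0 − 13.0) / 0.8 = 8.0/0.8 = 10.0 cmH2O·s/L.
C = Vt/(Pplat − PEEP) = 470.0 / (13.0 − 6) = 470.0/7.0 = 67.143 mL/cmH2O.
τ = R × C = 10.0 × 0.06714 L/cmH2O = 0.6714 s.
Fraction remaining at end-expiration = e^(−Te/τ) = e^(−1.54/0.6714) = 0.1009 → 10.09%.

10.1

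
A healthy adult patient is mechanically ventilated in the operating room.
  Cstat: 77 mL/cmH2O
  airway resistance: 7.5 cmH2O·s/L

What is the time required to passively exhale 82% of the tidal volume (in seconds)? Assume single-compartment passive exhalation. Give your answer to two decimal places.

0.99

τ = R × C = 7.5 × 77 mL/cmH2O = 7.5 × 0.077 L/cmH2O = 0.5775 s.
Exhaled fraction f = 1 − e^(−t/τ) → t = −τ·ln(1 − f) = −0.5775·ln(0.18) = 0.9903 s.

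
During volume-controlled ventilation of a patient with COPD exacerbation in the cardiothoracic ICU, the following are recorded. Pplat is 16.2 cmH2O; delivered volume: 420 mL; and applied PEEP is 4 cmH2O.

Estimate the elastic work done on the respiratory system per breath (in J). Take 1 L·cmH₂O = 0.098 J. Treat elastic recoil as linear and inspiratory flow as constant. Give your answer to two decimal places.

Elastic work ≈ ½ × (Pplat − PEEP) × Vt = 0.5 × (16.2 − 4) × 0.420 L = 0.5 × 12.2 × 0.420 = 2.562 L·cmH2O.
× 0.098 J/(L·cmH2O) → 0.2511 J.

0.25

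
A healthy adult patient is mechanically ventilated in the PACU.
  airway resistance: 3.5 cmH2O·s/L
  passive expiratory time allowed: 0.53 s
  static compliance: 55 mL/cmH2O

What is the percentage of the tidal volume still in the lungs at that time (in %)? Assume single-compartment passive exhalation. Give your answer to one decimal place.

τ = R × C = 3.5 × 55 mL/cmH2O = 3.5 × 0.055 L/cmH2O = 0.1925 s.
Passive exhalation: V(t)/V₀ = e^(−t/τ) = e^(−0.53/0.1925) = 0.06372.
Fraction remaining = 0.06372 → 6.372%.

6.4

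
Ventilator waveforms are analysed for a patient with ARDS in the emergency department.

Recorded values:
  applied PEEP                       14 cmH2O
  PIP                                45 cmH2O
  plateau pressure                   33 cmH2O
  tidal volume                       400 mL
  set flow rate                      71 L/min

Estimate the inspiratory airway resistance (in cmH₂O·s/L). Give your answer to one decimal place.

10.1

Flow: 71 L/min ÷ 60 = 1.1833 L/s.
Raw = (PIP − Pplat) / flow = (45 − 33) / 1.1833 = 12.0 / 1.1833 = 10.141 cmH2O·s/L.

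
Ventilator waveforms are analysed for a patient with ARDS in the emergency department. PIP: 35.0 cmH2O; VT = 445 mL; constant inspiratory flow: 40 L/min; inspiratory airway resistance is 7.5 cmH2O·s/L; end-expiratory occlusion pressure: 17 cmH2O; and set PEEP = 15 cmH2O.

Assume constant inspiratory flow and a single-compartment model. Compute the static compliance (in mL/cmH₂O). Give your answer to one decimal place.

Flow: 40 L/min ÷ 60 = 0.6667 L/s.
Total PEEP = 17 cmH2O (set 15 + intrinsic 2); this is the baseline alveolar pressure.
Equation of motion (constant flow): PIP = Vt/C + R·V̇ + PEEP.
Vt/C = PIP − R·V̇ − PEEP = 35.0 − 7.5×0.6667 − 17 = 35.0 − 5.0 − 17 = 13.0 cmH2O.
C = Vt / 13.0 = 445 / 13.0 = 34.231 mL/cmH2O.

34.2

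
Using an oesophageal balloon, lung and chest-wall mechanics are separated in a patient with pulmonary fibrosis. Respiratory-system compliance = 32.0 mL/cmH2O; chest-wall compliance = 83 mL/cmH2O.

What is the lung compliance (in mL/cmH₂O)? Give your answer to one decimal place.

1/CL = 1/Crs − 1/Ccw.
1/CL = 1/32.0 − 1/83 = 0.0192.
CL = 52.083 mL/cmH2O.

52.1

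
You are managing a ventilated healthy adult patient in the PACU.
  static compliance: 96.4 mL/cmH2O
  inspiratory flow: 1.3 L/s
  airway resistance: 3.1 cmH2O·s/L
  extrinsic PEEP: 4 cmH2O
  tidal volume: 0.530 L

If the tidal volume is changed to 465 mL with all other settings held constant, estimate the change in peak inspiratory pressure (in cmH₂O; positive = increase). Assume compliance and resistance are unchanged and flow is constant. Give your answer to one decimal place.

-0.7

PIP = Vt/C + R·V̇ + PEEP (constant-flow equation of motion).
Only the elastic term changes: ΔPIP = ΔVt / C = (465 − 530) / 96.4 = -0.6743 cmH2O.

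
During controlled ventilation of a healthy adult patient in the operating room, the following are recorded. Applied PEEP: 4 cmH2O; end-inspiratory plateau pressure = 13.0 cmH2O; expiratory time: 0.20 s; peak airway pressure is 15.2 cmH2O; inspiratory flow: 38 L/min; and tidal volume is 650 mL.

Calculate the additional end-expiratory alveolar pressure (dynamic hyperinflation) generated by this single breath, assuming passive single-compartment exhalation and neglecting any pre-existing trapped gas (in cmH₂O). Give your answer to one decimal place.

Flow: 38 L/min ÷ 60 = 0.6333 L/s.
R = (PIP − Pplat)/V̇ = (15.2 − 13.0) / 0.6333 = 2.2/0.6333 = 3.474 cmH2O·s/L.
C = Vt/(Pplat − PEEP) = 650.0 / (13.0 − 4) = 650.0/9.0 = 72.222 mL/cmH2O.
τ = R × C = 3.474 × 0.07222 L/cmH2O = 0.2509 s.
Fraction remaining = e^(−Te/τ) = e^(−0.20/0.2509) = 0.4506; trapped volume = 650.0 × 0.4506 = 292.89 mL.
Additional alveolar pressure from trapping ≈ V_trapped / C = 292.89 / 72.222 = 4.055 cmH2O.

4.1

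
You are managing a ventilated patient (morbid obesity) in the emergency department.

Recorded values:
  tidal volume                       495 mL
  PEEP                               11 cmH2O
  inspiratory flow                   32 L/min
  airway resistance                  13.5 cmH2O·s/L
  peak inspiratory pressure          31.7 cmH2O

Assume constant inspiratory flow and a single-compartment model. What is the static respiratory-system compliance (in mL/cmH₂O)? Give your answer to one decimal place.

36.7

Flow: 32 L/min ÷ 60 = 0.5333 L/s.
Equation of motion (constant flow): PIP = Vt/C + R·V̇ + PEEP.
Vt/C = PIP − R·V̇ − PEEP = 31.7 − 13.5×0.5333 − 11 = 31.7 − 7.2 − 11 = 13.5 cmH2O.
C = Vt / 13.5 = 495 / 13.5 = 36.667 mL/cmH2O.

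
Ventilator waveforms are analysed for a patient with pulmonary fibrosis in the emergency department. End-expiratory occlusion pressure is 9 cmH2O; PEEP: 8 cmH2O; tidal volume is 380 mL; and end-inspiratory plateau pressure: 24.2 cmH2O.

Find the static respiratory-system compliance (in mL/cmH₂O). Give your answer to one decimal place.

End-expiratory occlusion gives total PEEP = 9 cmH2O (intrinsic PEEP = 9 − 8 = 1). Use total PEEP for the elastic gradient.
Cstat = Vt / (Pplat − PEEPtotal) = 380 / (24.2 − 9) = 380 / 15.2 = 25.0 mL/cmH2O.

25.0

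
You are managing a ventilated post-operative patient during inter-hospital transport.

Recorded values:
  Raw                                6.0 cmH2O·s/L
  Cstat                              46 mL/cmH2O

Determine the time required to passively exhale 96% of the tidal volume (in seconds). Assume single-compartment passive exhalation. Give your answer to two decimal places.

τ = R × C = 6.0 × 46 mL/cmH2O = 6.0 × 0.046 L/cmH2O = 0.276 s.
Exhaled fraction f = 1 − e^(−t/τ) → t = −τ·ln(1 − f) = −0.276·ln(0.04) = 0.8884 s.

0.89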